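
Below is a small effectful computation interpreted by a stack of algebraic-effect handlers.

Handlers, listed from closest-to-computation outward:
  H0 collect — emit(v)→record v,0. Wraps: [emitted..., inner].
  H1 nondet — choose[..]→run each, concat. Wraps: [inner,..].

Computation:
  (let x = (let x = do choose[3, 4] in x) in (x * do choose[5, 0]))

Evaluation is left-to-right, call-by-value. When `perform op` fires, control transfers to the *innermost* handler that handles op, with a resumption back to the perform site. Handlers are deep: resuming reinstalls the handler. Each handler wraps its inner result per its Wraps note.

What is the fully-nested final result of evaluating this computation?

Step-by-step:
choose[3, 4] @ H1
  branch[0] choose=3:
    choose[5, 0] @ H1
      branch[0] choose=5:
        H0 returns [15]
        H1 returns [[15]]
      branch[1] choose=0:
        H0 returns [0]
        H1 returns [[0]]
  branch[1] choose=4:
    choose[5, 0] @ H1
      branch[0] choose=5:
        H0 returns [20]
        H1 returns [[20]]
      branch[1] choose=0:
        H0 returns [0]
        H1 returns [[0]]
= [[15], [0], [20], [0]]

Answer: [[15], [0], [20], [0]]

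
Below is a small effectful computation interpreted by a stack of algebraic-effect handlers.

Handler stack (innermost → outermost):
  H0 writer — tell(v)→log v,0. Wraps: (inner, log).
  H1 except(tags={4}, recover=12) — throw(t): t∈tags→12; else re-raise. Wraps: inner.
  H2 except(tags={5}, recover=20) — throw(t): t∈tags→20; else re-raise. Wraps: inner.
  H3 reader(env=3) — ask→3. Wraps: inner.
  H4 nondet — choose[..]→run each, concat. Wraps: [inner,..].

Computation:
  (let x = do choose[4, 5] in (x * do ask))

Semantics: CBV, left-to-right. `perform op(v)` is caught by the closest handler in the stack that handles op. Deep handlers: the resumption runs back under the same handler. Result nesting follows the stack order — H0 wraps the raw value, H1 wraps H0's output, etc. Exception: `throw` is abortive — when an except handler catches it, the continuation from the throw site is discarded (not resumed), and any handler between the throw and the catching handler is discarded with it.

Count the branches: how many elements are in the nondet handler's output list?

Answer: 2

Evaluation trace:
choose[4, 5] @ H4
  branch[0] choose=4:
    ask @ H3 ⇒ 3
    H0 returns (12, ())
    H1 returns (12, ())
    H2 returns (12, ())
    H3 returns (12, ())
    H4 returns [(12, ())]
  branch[1] choose=5:
    ask @ H3 ⇒ 3
    H0 returns (15, ())
    H1 returns (15, ())
    H2 returns (15, ())
    H3 returns (15, ())
    H4 returns [(15, ())]
= [(12, ()), (15, ())]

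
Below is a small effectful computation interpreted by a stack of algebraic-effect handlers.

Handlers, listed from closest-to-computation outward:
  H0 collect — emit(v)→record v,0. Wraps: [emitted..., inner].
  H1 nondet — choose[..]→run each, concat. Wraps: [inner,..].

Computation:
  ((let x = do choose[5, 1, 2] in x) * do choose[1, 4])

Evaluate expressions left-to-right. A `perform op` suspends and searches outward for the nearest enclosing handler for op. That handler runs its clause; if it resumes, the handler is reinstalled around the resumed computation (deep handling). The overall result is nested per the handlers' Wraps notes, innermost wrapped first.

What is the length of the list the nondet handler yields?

Answer: 6

Step-by-step:
choose[5, 1, 2] @ H1
  branch[0] choose=5:
    choose[1, 4] @ H1
      branch[0] choose=1:
        H0 returns [5]
        H1 returns [[5]]
      branch[1] choose=4:
        H0 returns [20]
        H1 returns [[20]]
  branch[1] choose=1:
    choose[1, 4] @ H1
      branch[0] choose=1:
        H0 returns [1]
        H1 returns [[1]]
      branch[1] choose=4:
        H0 returns [4]
        H1 returns [[4]]
  branch[2] choose=2:
    choose[1, 4] @ H1
      branch[0] choose=1:
        H0 returns [2]
        H1 returns [[2]]
      branch[1] choose=4:
        H0 returns [8]
        H1 returns [[8]]
= [[5], [20], [1], [4], [2], [8]]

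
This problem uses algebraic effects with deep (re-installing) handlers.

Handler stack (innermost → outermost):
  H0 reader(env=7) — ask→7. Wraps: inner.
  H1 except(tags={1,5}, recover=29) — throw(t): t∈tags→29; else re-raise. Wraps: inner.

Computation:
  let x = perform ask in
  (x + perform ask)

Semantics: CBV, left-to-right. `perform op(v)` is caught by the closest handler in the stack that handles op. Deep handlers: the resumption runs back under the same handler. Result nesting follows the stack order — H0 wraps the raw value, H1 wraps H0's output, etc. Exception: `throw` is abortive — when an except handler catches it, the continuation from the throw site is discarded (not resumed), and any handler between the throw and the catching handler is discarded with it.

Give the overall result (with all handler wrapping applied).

Evaluation trace:
ask @ H0 ⇒ 7
ask @ H0 ⇒ 7
H0 returns 14
H1 returns 14
= 14

Answer: 14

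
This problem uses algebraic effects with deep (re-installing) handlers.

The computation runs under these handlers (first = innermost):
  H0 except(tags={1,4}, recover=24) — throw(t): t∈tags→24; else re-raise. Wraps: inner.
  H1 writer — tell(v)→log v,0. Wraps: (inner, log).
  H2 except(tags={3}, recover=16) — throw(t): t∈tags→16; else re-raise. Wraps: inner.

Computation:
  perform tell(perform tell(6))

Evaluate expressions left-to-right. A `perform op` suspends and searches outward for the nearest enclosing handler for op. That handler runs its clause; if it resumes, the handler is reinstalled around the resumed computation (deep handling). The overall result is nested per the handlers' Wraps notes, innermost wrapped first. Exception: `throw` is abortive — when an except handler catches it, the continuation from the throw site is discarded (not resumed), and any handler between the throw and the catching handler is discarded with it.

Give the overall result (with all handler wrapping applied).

Answer: (0, (6, 0))

Working:
tell(6) @ H1 ⇒ log+=6
tell(0) @ H1 ⇒ log+=0
H0 returns 0
H1 returns (0, (6, 0))
H2 returns (0, (6, 0))
= (0, (6, 0))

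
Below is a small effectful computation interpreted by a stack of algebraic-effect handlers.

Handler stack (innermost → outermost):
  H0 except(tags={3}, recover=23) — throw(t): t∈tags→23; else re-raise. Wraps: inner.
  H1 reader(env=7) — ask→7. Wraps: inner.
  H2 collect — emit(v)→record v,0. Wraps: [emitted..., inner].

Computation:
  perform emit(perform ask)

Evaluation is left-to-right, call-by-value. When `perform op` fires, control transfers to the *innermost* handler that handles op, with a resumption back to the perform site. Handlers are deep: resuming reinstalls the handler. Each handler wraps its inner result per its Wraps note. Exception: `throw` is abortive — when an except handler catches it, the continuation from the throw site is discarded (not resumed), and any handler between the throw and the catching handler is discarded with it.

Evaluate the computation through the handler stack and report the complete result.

Answer: [7, 0]

Step-by-step:
ask @ H1 ⇒ 7
emit(7) @ H2 ⇒ out+=7
H0 returns 0
H1 returns 0
H2 returns [7, 0]
= [7, 0]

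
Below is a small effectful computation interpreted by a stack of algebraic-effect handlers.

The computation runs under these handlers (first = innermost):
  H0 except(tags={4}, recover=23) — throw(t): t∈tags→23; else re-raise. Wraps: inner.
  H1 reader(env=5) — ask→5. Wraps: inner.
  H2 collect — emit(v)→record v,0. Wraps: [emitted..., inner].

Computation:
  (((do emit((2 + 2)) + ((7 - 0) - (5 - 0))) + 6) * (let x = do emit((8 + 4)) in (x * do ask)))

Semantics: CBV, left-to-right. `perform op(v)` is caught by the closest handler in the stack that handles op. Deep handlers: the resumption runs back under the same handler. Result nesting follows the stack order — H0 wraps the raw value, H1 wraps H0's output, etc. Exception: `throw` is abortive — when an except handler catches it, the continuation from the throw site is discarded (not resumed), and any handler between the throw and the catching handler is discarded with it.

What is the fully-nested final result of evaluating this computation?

Answer: [4, 12, 0]

Step-by-step:
emit(4) @ H2 ⇒ out+=4
emit(12) @ H2 ⇒ out+=12
ask @ H1 ⇒ 5
H0 returns 0
H1 returns 0
H2 returns [4, 12, 0]
= [4, 12, 0]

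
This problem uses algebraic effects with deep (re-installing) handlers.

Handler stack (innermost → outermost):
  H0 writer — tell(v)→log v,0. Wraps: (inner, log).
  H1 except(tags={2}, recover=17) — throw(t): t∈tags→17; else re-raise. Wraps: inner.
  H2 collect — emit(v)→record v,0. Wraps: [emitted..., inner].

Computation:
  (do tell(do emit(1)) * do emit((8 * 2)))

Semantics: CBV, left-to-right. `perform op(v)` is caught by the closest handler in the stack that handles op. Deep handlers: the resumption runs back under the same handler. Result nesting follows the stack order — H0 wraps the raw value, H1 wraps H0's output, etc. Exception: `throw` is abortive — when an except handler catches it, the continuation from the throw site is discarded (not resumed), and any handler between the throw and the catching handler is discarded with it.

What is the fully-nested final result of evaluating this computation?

Step-by-step:
emit(1) @ H2 ⇒ out+=1
tell(0) @ H0 ⇒ log+=0
emit(16) @ H2 ⇒ out+=16
H0 returns (0, (0))
H1 returns (0, (0))
H2 returns [1, 16, (0, (0))]
= [1, 16, (0, (0))]

Answer: [1, 16, (0, (0))]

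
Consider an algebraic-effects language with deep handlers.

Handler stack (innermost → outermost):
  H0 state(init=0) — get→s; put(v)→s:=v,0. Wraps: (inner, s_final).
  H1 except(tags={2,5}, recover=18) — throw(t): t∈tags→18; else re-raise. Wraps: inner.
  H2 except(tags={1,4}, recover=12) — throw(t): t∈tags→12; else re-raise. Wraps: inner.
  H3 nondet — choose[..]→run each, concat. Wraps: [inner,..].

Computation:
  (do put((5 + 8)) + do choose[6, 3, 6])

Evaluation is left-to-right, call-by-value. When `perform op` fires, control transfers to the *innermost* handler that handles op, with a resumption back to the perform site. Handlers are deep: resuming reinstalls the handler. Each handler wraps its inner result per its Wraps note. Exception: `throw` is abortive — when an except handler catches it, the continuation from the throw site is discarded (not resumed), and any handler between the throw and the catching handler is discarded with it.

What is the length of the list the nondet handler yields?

Evaluation trace:
put(13) @ H0 ⇒ s:=13
choose[6, 3, 6] @ H3
  branch[0] choose=6:
    H0 returns (6, 13)
    H1 returns (6, 13)
    H2 returns (6, 13)
    H3 returns [(6, 13)]
  branch[1] choose=3:
    H0 returns (3, 13)
    H1 returns (3, 13)
    H2 returns (3, 13)
    H3 returns [(3, 13)]
  branch[2] choose=6:
    H0 returns (6, 13)
    H1 returns (6, 13)
    H2 returns (6, 13)
    H3 returns [(6, 13)]
= [(6, 13), (3, 13), (6, 13)]

Answer: 3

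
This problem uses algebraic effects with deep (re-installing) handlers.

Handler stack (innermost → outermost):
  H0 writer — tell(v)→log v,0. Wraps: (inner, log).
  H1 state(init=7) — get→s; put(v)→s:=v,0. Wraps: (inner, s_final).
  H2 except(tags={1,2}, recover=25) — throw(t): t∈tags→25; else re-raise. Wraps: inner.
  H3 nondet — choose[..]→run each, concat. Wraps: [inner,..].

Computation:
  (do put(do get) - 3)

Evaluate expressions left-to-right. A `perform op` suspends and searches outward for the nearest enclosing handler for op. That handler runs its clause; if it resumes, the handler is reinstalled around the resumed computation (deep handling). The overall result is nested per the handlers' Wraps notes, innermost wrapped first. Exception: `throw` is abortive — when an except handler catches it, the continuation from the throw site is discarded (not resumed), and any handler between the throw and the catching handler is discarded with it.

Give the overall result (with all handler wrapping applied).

Working:
get @ H1 ⇒ 7
put(7) @ H1 ⇒ s:=7
H0 returns (-3, ())
H1 returns ((-3, ()), 7)
H2 returns ((-3, ()), 7)
H3 returns [((-3, ()), 7)]
= [((-3, ()), 7)]

Answer: [((-3, ()), 7)]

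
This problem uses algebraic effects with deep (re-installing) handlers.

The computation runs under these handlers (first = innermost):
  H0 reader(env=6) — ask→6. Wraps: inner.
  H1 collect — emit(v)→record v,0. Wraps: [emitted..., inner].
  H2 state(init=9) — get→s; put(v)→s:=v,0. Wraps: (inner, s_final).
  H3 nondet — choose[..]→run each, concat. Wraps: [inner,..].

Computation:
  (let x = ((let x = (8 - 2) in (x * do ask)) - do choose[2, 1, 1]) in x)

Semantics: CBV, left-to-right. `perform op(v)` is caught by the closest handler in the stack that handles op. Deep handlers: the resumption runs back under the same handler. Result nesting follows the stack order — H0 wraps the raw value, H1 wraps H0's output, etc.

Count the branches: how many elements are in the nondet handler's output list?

Evaluation trace:
ask @ H0 ⇒ 6
choose[2, 1, 1] @ H3
  branch[0] choose=2:
    H0 returns 34
    H1 returns [34]
    H2 returns ([34], 9)
    H3 returns [([34], 9)]
  branch[1] choose=1:
    H0 returns 35
    H1 returns [35]
    H2 returns ([35], 9)
    H3 returns [([35], 9)]
  branch[2] choose=1:
    H0 returns 35
    H1 returns [35]
    H2 returns ([35], 9)
    H3 returns [([35], 9)]
= [([34], 9), ([35], 9), ([35], 9)]

Answer: 3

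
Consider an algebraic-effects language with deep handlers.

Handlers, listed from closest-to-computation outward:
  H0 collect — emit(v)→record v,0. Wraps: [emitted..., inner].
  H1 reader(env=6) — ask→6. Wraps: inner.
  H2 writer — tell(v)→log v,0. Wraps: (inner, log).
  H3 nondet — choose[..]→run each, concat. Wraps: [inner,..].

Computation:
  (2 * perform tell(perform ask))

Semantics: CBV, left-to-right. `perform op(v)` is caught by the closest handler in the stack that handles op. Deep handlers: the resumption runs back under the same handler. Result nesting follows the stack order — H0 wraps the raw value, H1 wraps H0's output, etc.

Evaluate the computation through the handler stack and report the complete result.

Answer: [([0], (6))]

Evaluation trace:
ask @ H1 ⇒ 6
tell(6) @ H2 ⇒ log+=6
H0 returns [0]
H1 returns [0]
H2 returns ([0], (6))
H3 returns [([0], (6))]
= [([0], (6))]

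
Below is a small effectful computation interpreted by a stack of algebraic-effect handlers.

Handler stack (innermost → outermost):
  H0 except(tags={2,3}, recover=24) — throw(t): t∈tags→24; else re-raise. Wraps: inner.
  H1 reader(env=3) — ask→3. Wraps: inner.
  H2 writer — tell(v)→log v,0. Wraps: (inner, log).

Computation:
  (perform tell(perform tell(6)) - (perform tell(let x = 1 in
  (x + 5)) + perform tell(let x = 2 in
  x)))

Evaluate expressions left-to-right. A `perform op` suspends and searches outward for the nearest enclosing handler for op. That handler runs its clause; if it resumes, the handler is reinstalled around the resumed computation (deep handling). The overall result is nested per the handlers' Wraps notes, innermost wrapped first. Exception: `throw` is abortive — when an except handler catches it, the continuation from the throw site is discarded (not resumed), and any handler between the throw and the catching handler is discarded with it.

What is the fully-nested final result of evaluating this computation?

Evaluation trace:
tell(6) @ H2 ⇒ log+=6
tell(0) @ H2 ⇒ log+=0
tell(6) @ H2 ⇒ log+=6
tell(2) @ H2 ⇒ log+=2
H0 returns 0
H1 returns 0
H2 returns (0, (6, 0, 6, 2))
= (0, (6, 0, 6, 2))

Answer: (0, (6, 0, 6, 2))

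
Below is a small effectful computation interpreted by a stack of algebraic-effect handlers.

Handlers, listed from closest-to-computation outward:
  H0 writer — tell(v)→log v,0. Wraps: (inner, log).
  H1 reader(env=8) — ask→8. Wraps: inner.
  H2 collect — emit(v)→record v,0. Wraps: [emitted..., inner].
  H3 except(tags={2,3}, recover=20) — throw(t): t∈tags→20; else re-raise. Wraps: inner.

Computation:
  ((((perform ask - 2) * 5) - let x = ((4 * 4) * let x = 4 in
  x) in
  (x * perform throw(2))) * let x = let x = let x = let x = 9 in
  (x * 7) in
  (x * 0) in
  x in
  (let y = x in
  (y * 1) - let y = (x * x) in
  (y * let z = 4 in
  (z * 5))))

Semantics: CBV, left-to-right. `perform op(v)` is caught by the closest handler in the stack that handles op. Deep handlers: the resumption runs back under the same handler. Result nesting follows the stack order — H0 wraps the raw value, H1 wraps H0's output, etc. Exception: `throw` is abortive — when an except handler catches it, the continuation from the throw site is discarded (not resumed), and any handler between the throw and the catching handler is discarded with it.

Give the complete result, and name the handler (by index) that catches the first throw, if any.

Answer: 20 ; first throw caught by: H3

Working:
ask @ H1 ⇒ 8
throw(2) @ H3 caught ⇒ 20
= 20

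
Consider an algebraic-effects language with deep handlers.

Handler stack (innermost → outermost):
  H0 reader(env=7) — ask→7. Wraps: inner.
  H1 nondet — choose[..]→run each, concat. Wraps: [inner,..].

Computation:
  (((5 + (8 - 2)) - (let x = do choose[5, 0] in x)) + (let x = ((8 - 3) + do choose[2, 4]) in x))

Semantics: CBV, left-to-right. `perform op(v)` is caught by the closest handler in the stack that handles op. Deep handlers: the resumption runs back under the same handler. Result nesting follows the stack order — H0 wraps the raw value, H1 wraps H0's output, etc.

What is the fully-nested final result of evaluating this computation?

Evaluation trace:
choose[5, 0] @ H1
  branch[0] choose=5:
    choose[2, 4] @ H1
      branch[0] choose=2:
        H0 returns 13
        H1 returns [13]
      branch[1] choose=4:
        H0 returns 15
        H1 returns [15]
  branch[1] choose=0:
    choose[2, 4] @ H1
      branch[0] choose=2:
        H0 returns 18
        H1 returns [18]
      branch[1] choose=4:
        H0 returns 20
        H1 returns [20]
= [13, 15, 18, 20]

Answer: [13, 15, 18, 20]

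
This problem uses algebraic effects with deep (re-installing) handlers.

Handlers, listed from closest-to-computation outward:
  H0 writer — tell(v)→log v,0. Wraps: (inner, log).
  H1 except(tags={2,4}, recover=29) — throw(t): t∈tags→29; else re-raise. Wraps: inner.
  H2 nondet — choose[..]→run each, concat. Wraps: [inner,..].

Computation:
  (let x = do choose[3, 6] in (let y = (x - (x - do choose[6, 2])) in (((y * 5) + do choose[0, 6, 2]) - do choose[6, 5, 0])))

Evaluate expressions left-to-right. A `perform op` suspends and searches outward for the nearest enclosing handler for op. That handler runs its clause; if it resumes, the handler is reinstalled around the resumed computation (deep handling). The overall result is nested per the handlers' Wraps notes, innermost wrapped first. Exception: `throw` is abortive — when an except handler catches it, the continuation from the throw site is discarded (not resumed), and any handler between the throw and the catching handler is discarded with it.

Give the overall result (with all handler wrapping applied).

Working:
choose[3, 6] @ H2
  branch[0] choose=3:
    choose[6, 2] @ H2
      branch[0] choose=6:
        choose[0, 6, 2] @ H2
          branch[0] choose=0:
            choose[6, 5, 0] @ H2
              branch[0] choose=6:
                H0 returns (24, ())
                H1 returns (24, ())
                H2 returns [(24, ())]
              branch[1] choose=5:
                H0 returns (25, ())
                H1 returns (25, ())
                H2 returns [(25, ())]
              branch[2] choose=0:
                H0 returns (30, ())
                H1 returns (30, ())
                H2 returns [(30, ())]
          branch[1] choose=6:
            choose[6, 5, 0] @ H2
              branch[0] choose=6:
                H0 returns (30, ())
                H1 returns (30, ())
                H2 returns [(30, ())]
              branch[1] choose=5:
                H0 returns (31, ())
                H1 returns (31, ())
                H2 returns [(31, ())]
              branch[2] choose=0:
                H0 returns (36, ())
                H1 returns (36, ())
                H2 returns [(36, ())]
          branch[2] choose=2:
            choose[6, 5, 0] @ H2
              branch[0] choose=6:
                H0 returns (26, ())
                H1 returns (26, ())
                H2 returns [(26, ())]
              branch[1] choose=5:
                H0 returns (27, ())
                H1 returns (27, ())
                H2 returns [(27, ())]
              branch[2] choose=0:
                H0 returns (32, ())
                H1 returns (32, ())
                H2 returns [(32, ())]
      branch[1] choose=2:
        choose[0, 6, 2] @ H2
          branch[0] choose=0:
            choose[6, 5, 0] @ H2
              branch[0] choose=6:
                H0 returns (4, ())
                H1 returns (4, ())
                H2 returns [(4, ())]
              branch[1] choose=5:
                H0 returns (5, ())
                H1 returns (5, ())
                H2 returns [(5, ())]
              branch[2] choose=0:
                H0 returns (10, ())
                H1 returns (10, ())
                H2 returns [(10, ())]
          branch[1] choose=6:
            choose[6, 5, 0] @ H2
              branch[0] choose=6:
                H0 returns (10, ())
                H1 returns (10, ())
                H2 returns [(10, ())]
              branch[1] choose=5:
                H0 returns (11, ())
                H1 returns (11, ())
                H2 returns [(11, ())]
              branch[2] choose=0:
                H0 returns (16, ())
                H1 returns (16, ())
                H2 returns [(16, ())]
          branch[2] choose=2:
            choose[6, 5, 0] @ H2
              branch[0] choose=6:
                H0 returns (6, ())
                H1 returns (6, ())
                H2 returns [(6, ())]
              branch[1] choose=5:
                H0 returns (7, ())
                H1 returns (7, ())
                H2 returns [(7, ())]
              branch[2] choose=0:
                H0 returns (12, ())
                H1 returns (12, ())
                H2 returns [(12, ())]
  branch[1] choose=6:
    choose[6, 2] @ H2
      branch[0] choose=6:
        choose[0, 6, 2] @ H2
          branch[0] choose=0:
            choose[6, 5, 0] @ H2
              branch[0] choose=6:
                H0 returns (24, ())
                H1 returns (24, ())
                H2 returns [(24, ())]
              branch[1] choose=5:
                H0 returns (25, ())
                H1 returns (25, ())
                H2 returns [(25, ())]
              branch[2] choose=0:
                H0 returns (30, ())
                H1 returns (30, ())
                H2 returns [(30, ())]
          branch[1] choose=6:
            choose[6, 5, 0] @ H2
              branch[0] choose=6:
                H0 returns (30, ())
                H1 returns (30, ())
                H2 returns [(30, ())]
              branch[1] choose=5:
                H0 returns (31, ())
                H1 returns (31, ())
                H2 returns [(31, ())]
              branch[2] choose=0:
                H0 returns (36, ())
                H1 returns (36, ())
                H2 returns [(36, ())]
          branch[2] choose=2:
            choose[6, 5, 0] @ H2
              branch[0] choose=6:
                H0 returns (26, ())
                H1 returns (26, ())
                H2 returns [(26, ())]
              branch[1] choose=5:
                H0 returns (27, ())
                H1 returns (27, ())
                H2 returns [(27, ())]
              branch[2] choose=0:
                H0 returns (32, ())
                H1 returns (32, ())
                H2 returns [(32, ())]
      branch[1] choose=2:
        choose[0, 6, 2] @ H2
          branch[0] choose=0:
            choose[6, 5, 0] @ H2
              branch[0] choose=6:
                H0 returns (4, ())
                H1 returns (4, ())
                H2 returns [(4, ())]
              branch[1] choose=5:
                H0 returns (5, ())
                H1 returns (5, ())
                H2 returns [(5, ())]
              branch[2] choose=0:
                H0 returns (10, ())
                H1 returns (10, ())
                H2 returns [(10, ())]
          branch[1] choose=6:
            choose[6, 5, 0] @ H2
              branch[0] choose=6:
                H0 returns (10, ())
                H1 returns (10, ())
                H2 returns [(10, ())]
              branch[1] choose=5:
                H0 returns (11, ())
                H1 returns (11, ())
                H2 returns [(11, ())]
              branch[2] choose=0:
                H0 returns (16, ())
                H1 returns (16, ())
                H2 returns [(16, ())]
          branch[2] choose=2:
            choose[6, 5, 0] @ H2
              branch[0] choose=6:
                H0 returns (6, ())
                H1 returns (6, ())
                H2 returns [(6, ())]
              branch[1] choose=5:
                H0 returns (7, ())
                H1 returns (7, ())
                H2 returns [(7, ())]
              branch[2] choose=0:
                H0 returns (12, ())
                H1 returns (12, ())
                H2 returns [(12, ())]
= [(24, ()), (25, ()), (30, ()), (30, ()), (31, ()), (36, ()), (26, ()), (27, ()), (32, ()), (4, ()), (5, ()), (10, ()), (10, ()), (11, ()), (16, ()), (6, ()), (7, ()), (12, ()), (24, ()), (25, ()), (30, ()), (30, ()), (31, ()), (36, ()), (26, ()), (27, ()), (32, ()), (4, ()), (5, ()), (10, ()), (10, ()), (11, ()), (16, ()), (6, ()), (7, ()), (12, ())]

Answer: [(24, ()), (25, ()), (30, ()), (30, ()), (31, ()), (36, ()), (26, ()), (27, ()), (32, ()), (4, ()), (5, ()), (10, ()), (10, ()), (11, ()), (16, ()), (6, ()), (7, ()), (12, ()), (24, ()), (25, ()), (30, ()), (30, ()), (31, ()), (36, ()), (26, ()), (27, ()), (32, ()), (4, ()), (5, ()), (10, ()), (10, ()), (11, ()), (16, ()), (6, ()), (7, ()), (12, ())]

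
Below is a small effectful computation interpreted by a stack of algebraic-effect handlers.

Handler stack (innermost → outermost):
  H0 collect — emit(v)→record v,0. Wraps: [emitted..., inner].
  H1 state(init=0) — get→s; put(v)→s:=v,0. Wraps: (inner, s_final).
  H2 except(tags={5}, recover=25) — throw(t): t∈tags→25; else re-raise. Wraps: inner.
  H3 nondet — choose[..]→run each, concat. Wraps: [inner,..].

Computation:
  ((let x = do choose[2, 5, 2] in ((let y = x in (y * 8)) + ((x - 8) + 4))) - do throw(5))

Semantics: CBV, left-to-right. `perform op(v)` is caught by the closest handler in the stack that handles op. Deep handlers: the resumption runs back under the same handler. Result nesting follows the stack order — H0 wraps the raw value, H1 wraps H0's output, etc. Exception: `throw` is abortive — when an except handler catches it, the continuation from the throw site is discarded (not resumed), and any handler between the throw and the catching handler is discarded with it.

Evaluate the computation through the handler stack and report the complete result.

Evaluation trace:
choose[2, 5, 2] @ H3
  branch[0] choose=2:
    throw(5) @ H2 caught ⇒ 25
    H3 returns [25]
  branch[1] choose=5:
    throw(5) @ H2 caught ⇒ 25
    H3 returns [25]
  branch[2] choose=2:
    throw(5) @ H2 caught ⇒ 25
    H3 returns [25]
= [25, 25, 25]

Answer: [25, 25, 25]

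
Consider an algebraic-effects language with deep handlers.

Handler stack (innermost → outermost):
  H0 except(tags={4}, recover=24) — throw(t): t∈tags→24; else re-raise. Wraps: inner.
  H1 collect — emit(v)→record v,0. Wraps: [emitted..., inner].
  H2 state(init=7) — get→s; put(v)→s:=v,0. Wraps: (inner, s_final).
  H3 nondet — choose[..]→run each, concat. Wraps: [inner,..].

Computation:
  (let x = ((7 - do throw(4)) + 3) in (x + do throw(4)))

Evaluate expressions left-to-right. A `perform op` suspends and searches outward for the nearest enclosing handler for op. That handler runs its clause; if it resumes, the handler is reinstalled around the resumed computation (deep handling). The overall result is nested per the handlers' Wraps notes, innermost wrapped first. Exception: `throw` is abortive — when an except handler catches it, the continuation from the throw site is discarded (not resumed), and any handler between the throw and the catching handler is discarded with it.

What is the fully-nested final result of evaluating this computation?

Evaluation trace:
throw(4) @ H0 caught ⇒ 24
H1 returns [24]
H2 returns ([24], 7)
H3 returns [([24], 7)]
= [([24], 7)]

Answer: [([24], 7)]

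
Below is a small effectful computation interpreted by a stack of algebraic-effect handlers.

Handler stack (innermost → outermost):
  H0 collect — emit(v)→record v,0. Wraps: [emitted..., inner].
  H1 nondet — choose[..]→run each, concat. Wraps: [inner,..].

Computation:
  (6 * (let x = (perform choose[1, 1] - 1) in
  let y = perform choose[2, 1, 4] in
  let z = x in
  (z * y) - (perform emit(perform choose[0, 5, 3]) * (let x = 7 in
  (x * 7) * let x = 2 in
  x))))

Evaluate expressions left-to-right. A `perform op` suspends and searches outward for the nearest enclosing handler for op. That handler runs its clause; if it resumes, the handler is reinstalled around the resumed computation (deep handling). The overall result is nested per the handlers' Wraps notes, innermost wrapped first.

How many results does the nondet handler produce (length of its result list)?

Answer: 18

Evaluation trace:
choose[1, 1] @ H1
  branch[0] choose=1:
    choose[2, 1, 4] @ H1
      branch[0] choose=2:
        choose[0, 5, 3] @ H1
          branch[0] choose=0:
            emit(0) @ H0 ⇒ out+=0
            H0 returns [0, 0]
            H1 returns [[0, 0]]
          branch[1] choose=5:
            emit(5) @ H0 ⇒ out+=5
            H0 returns [5, 0]
            H1 returns [[5, 0]]
          branch[2] choose=3:
            emit(3) @ H0 ⇒ out+=3
            H0 returns [3, 0]
            H1 returns [[3, 0]]
      branch[1] choose=1:
        choose[0, 5, 3] @ H1
          branch[0] choose=0:
            emit(0) @ H0 ⇒ out+=0
            H0 returns [0, 0]
            H1 returns [[0, 0]]
          branch[1] choose=5:
            emit(5) @ H0 ⇒ out+=5
            H0 returns [5, 0]
            H1 returns [[5, 0]]
          branch[2] choose=3:
            emit(3) @ H0 ⇒ out+=3
            H0 returns [3, 0]
            H1 returns [[3, 0]]
      branch[2] choose=4:
        choose[0, 5, 3] @ H1
          branch[0] choose=0:
            emit(0) @ H0 ⇒ out+=0
            H0 returns [0, 0]
            H1 returns [[0, 0]]
          branch[1] choose=5:
            emit(5) @ H0 ⇒ out+=5
            H0 returns [5, 0]
            H1 returns [[5, 0]]
          branch[2] choose=3:
            emit(3) @ H0 ⇒ out+=3
            H0 returns [3, 0]
            H1 returns [[3, 0]]
  branch[1] choose=1:
    choose[2, 1, 4] @ H1
      branch[0] choose=2:
        choose[0, 5, 3] @ H1
          branch[0] choose=0:
            emit(0) @ H0 ⇒ out+=0
            H0 returns [0, 0]
            H1 returns [[0, 0]]
          branch[1] choose=5:
            emit(5) @ H0 ⇒ out+=5
            H0 returns [5, 0]
            H1 returns [[5, 0]]
          branch[2] choose=3:
            emit(3) @ H0 ⇒ out+=3
            H0 returns [3, 0]
            H1 returns [[3, 0]]
      branch[1] choose=1:
        choose[0, 5, 3] @ H1
          branch[0] choose=0:
            emit(0) @ H0 ⇒ out+=0
            H0 returns [0, 0]
            H1 returns [[0, 0]]
          branch[1] choose=5:
            emit(5) @ H0 ⇒ out+=5
            H0 returns [5, 0]
            H1 returns [[5, 0]]
          branch[2] choose=3:
            emit(3) @ H0 ⇒ out+=3
            H0 returns [3, 0]
            H1 returns [[3, 0]]
      branch[2] choose=4:
        choose[0, 5, 3] @ H1
          branch[0] choose=0:
            emit(0) @ H0 ⇒ out+=0
            H0 returns [0, 0]
            H1 returns [[0, 0]]
          branch[1] choose=5:
            emit(5) @ H0 ⇒ out+=5
            H0 returns [5, 0]
            H1 returns [[5, 0]]
          branch[2] choose=3:
            emit(3) @ H0 ⇒ out+=3
            H0 returns [3, 0]
            H1 returns [[3, 0]]
= [[0, 0], [5, 0], [3, 0], [0, 0], [5, 0], [3, 0], [0, 0], [5, 0], [3, 0], [0, 0], [5, 0], [3, 0], [0, 0], [5, 0], [3, 0], [0, 0], [5, 0], [3, 0]]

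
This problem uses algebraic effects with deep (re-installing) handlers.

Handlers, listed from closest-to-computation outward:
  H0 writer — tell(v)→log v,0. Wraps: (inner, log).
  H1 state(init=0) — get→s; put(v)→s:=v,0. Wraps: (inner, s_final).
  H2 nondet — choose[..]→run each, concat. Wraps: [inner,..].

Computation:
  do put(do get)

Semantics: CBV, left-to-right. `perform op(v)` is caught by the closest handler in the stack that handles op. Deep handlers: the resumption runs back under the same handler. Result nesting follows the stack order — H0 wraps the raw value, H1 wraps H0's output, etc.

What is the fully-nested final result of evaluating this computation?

Answer: [((0, ()), 0)]

Working:
get @ H1 ⇒ 0
put(0) @ H1 ⇒ s:=0
H0 returns (0, ())
H1 returns ((0, ()), 0)
H2 returns [((0, ()), 0)]
= [((0, ()), 0)]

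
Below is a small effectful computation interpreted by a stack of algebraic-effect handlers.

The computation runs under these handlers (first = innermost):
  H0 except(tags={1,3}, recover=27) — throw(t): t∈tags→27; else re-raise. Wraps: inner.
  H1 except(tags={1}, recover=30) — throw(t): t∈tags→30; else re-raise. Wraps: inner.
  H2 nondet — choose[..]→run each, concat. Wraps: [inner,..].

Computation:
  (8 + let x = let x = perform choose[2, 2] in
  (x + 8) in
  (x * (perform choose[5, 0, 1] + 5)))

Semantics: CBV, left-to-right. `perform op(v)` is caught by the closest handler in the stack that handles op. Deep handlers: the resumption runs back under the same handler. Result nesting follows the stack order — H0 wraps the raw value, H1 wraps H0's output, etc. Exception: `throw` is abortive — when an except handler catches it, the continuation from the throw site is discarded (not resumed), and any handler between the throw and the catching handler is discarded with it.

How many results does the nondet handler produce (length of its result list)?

Answer: 6

Working:
choose[2, 2] @ H2
  branch[0] choose=2:
    choose[5, 0, 1] @ H2
      branch[0] choose=5:
        H0 returns 108
        H1 returns 108
        H2 returns [108]
      branch[1] choose=0:
        H0 returns 58
        H1 returns 58
        H2 returns [58]
      branch[2] choose=1:
        H0 returns 68
        H1 returns 68
        H2 returns [68]
  branch[1] choose=2:
    choose[5, 0, 1] @ H2
      branch[0] choose=5:
        H0 returns 108
        H1 returns 108
        H2 returns [108]
      branch[1] choose=0:
        H0 returns 58
        H1 returns 58
        H2 returns [58]
      branch[2] choose=1:
        H0 returns 68
        H1 returns 68
        H2 returns [68]
= [108, 58, 68, 108, 58, 68]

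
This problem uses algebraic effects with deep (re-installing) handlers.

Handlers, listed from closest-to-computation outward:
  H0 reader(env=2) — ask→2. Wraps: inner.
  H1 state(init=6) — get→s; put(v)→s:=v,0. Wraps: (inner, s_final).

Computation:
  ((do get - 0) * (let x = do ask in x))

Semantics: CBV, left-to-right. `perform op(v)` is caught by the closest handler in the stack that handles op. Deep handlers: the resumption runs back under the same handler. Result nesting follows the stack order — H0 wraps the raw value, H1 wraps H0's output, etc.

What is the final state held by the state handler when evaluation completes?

Answer: 6

Evaluation trace:
get @ H1 ⇒ 6
ask @ H0 ⇒ 2
H0 returns 12
H1 returns (12, 6)
= (12, 6)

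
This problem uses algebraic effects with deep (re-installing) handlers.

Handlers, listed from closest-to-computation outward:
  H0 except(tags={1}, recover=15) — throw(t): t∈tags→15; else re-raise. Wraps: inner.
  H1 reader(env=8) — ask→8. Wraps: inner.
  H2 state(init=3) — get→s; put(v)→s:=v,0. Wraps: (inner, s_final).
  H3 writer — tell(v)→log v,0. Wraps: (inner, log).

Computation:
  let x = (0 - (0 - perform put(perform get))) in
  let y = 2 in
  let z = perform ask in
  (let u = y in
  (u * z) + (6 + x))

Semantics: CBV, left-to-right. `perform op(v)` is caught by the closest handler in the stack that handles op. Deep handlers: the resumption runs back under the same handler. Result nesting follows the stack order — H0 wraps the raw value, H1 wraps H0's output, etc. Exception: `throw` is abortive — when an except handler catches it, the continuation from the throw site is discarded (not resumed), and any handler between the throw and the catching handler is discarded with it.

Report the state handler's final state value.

Working:
get @ H2 ⇒ 3
put(3) @ H2 ⇒ s:=3
ask @ H1 ⇒ 8
H0 returns 22
H1 returns 22
H2 returns (22, 3)
H3 returns ((22, 3), ())
= ((22, 3), ())

Answer: 3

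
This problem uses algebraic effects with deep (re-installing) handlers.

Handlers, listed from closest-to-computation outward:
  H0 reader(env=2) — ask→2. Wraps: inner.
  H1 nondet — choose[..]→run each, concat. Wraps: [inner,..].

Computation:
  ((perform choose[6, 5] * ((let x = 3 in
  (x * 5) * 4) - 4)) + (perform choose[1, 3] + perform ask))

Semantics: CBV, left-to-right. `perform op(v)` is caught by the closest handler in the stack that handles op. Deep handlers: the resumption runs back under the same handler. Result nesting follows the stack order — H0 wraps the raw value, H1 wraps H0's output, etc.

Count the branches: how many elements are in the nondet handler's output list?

Step-by-step:
choose[6, 5] @ H1
  branch[0] choose=6:
    choose[1, 3] @ H1
      branch[0] choose=1:
        ask @ H0 ⇒ 2
        H0 returns 339
        H1 returns [339]
      branch[1] choose=3:
        ask @ H0 ⇒ 2
        H0 returns 341
        H1 returns [341]
  branch[1] choose=5:
    choose[1, 3] @ H1
      branch[0] choose=1:
        ask @ H0 ⇒ 2
        H0 returns 283
        H1 returns [283]
      branch[1] choose=3:
        ask @ H0 ⇒ 2
        H0 returns 285
        H1 returns [285]
= [339, 341, 283, 285]

Answer: 4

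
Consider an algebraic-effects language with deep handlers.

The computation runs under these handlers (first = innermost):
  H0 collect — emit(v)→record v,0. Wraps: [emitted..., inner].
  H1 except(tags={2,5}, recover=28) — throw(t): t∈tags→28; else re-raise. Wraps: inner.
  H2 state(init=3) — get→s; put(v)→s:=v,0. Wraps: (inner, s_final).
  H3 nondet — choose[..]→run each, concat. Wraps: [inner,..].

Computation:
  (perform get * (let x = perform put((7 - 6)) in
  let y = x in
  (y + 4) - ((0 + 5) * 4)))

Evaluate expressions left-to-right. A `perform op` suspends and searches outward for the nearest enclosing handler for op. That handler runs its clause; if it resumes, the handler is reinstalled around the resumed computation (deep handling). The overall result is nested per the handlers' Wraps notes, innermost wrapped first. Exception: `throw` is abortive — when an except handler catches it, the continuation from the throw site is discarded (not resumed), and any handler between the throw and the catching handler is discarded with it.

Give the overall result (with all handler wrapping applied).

Answer: [([-48], 1)]

Working:
get @ H2 ⇒ 3
put(1) @ H2 ⇒ s:=1
H0 returns [-48]
H1 returns [-48]
H2 returns ([-48], 1)
H3 returns [([-48], 1)]
= [([-48], 1)]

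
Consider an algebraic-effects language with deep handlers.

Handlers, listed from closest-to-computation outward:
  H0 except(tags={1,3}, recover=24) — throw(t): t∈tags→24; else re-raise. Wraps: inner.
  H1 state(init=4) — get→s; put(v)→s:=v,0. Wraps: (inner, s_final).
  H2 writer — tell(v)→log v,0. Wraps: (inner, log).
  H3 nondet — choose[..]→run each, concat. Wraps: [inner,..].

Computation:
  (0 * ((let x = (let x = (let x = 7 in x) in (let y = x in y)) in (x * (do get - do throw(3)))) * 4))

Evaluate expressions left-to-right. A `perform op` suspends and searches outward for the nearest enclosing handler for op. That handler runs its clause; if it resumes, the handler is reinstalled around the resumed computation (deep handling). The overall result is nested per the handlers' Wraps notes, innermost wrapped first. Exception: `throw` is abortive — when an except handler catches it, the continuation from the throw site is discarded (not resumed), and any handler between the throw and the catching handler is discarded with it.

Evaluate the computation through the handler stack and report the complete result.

Answer: [((24, 4), ())]

Evaluation trace:
get @ H1 ⇒ 4
throw(3) @ H0 caught ⇒ 24
H1 returns (24, 4)
H2 returns ((24, 4), ())
H3 returns [((24, 4), ())]
= [((24, 4), ())]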